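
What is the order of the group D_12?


|D_n| = 2n (n rotations and n reflections)
|D_12| = 2×12 = 24

|D_12| = 24


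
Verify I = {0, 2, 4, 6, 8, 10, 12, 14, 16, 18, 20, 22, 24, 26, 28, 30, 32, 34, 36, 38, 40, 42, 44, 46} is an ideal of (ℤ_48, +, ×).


Check ideal conditions for I = {0, 2, 4, 6, 8, 10, 12, 14, 16, 18, 20, 22, 24, 26, 28, 30, 32, 34, 36, 38, 40, 42, 44, 46} in ℤ_48:
(1) I is an additive subgroup? Yes
(2) For r ∈ ℤ_48 and a ∈ I: r·a ∈ I? Yes

Yes, I is an ideal of ℤ_48


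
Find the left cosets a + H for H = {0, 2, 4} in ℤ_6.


H = {0, 2, 4}, |H| = 3
Number of cosets = |G|/|H| = 6/3 = 2
0 + H = {0, 2, 4}
1 + H = {1, 3, 5}

Cosets: 0+H={0,2,4}; 1+H={1,3,5}


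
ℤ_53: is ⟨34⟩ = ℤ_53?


g generates ℤ_n iff gcd(g, n) = 1
gcd(34, 53) = 1
Since gcd = 1, 34 is a generator.

Yes, 34 generates ℤ_53


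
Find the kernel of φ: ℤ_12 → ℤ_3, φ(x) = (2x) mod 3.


Kernel = preimage of identity
ker(φ) = {x ∈ ℤ_12 : 2x ≡ 0 (mod 3)}. Since 3 | 12, φ is well-defined. The kernel is the cyclic subgroup ⟨3⟩ of ℤ_12 (order 4), i.e. {0, 3, 6, 9}

ker(φ) = {0, 3, 6, 9}


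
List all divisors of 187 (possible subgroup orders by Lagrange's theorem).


Lagrange's theorem: |H| divides |G|
|G| = 187
Divisors of 187: 1, 11, 17, 187

Possible subgroup orders: {1, 11, 17, 187}


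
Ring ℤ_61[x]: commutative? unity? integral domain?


ℤ_61 is a field (n prime), so ℤ_61[x] is a commutative integral domain with unity
Commutative: Yes
Integral domain: Yes
Has unity: Yes

ℤ_61[x]: Commutative=Yes, Unity=Yes


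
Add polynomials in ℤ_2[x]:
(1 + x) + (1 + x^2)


Add coefficients mod 2:
x^0: 1 + 1 = 0 (mod 2)
x^1: 1 + 0 = 1 (mod 2)
x^2: 0 + 1 = 1 (mod 2)
Result: x + x^2

f + g = x + x^2


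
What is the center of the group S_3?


Z(G) = {g ∈ G | gx = xg for all x ∈ G}
S_n is non-abelian for n ≥ 3; Z(S_3) is trivial

Z(S_3) = {e}


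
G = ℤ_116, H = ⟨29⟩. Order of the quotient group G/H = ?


|⟨29⟩| = n / gcd(29, 116) = 116 / 29 = 4
H is normal (ℤ_116 is abelian).
|G/H| = |G| / |H| = 116 / 4 = 29

|G/H| = 29


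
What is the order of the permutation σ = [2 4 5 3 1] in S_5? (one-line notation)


Cycle decomposition: (1 2 4 3 5)
Cycle lengths: 5
Order = lcm(5) = 5

ord(σ) = 5


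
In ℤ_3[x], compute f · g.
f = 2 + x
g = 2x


Expand and collect like terms; reduce coefficients mod 3:
x^0: 2·0 = 0 ≡ 0 (mod 3)
x^1: 2·2 + 1·0 = 4 ≡ 1 (mod 3)
x^2: 1·2 = 2 ≡ 2 (mod 3)
Result: x + 2x^2

f · g = x + 2x^2


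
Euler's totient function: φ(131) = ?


Factor n: 131 = 131
φ(n) = n · ∏(1 - 1/p) over distinct primes p | n
φ(131) = 131 · (1 - 1/131) = 130

φ(131) = 130


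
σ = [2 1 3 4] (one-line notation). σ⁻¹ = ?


To find σ⁻¹, swap domain and range:
σ(1) = 2 → σ⁻¹(2) = 1
σ(2) = 1 → σ⁻¹(1) = 2
σ(3) = 3 → σ⁻¹(3) = 3
σ(4) = 4 → σ⁻¹(4) = 4

σ⁻¹ = [2 1 3 4]


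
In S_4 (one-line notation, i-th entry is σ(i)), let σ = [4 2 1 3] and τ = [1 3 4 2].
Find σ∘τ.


σ∘τ: apply τ first, then σ
1 →τ 1 →σ 4
2 →τ 3 →σ 1
3 →τ 4 →σ 3
4 →τ 2 →σ 2

σ∘τ = [4 1 3 2]


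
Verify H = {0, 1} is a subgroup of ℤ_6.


Subgroup test for H = {0, 1} in (ℤ_6, +):
(1) 0 ∈ H? Yes
(2) Closure: for all a,b ∈ H, (a+b) mod 6 ∈ H? No  [counterexample: 1 + 1 = 2 ∉ H]
(3) Inverses: for all a ∈ H, -a mod 6 ∈ H? No

No, H is not a subgroup of ℤ_6


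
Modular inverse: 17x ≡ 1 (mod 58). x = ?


Use the extended Euclidean algorithm to write 1 = 17·s + 58·t; then s mod 58 is the inverse.
Euclidean algorithm:
  17 = 0·58 + 17
  58 = 3·17 + 7
  17 = 2·7 + 3
  7 = 2·3 + 1
  3 = 3·1 + 0
gcd(17,58) = 1
Back-substitution gives: 17·(-17) + 58·(5) = 1
So 17⁻¹ ≡ -17 ≡ 41 (mod 58)
Check: 17 × 41 = 697 ≡ 1 (mod 58) ✓

17⁻¹ ≡ 41 (mod 58)


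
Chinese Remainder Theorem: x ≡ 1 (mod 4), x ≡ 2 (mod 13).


m₁ = 4, m₂ = 13, gcd = 1, so CRT applies. M = m₁·m₂ = 52
Let M₁ = M/m₁ = 13, M₂ = M/m₂ = 4
Find y₁ ≡ M₁⁻¹ (mod m₁): 13⁻¹ ≡ 1 (mod 4)
Find y₂ ≡ M₂⁻¹ (mod m₂): 4⁻¹ ≡ 10 (mod 13)
x = a₁·M₁·y₁ + a₂·M₂·y₂ = 1·13·1 + 2·4·10 = 93
Reduce mod 52: x ≡ 41
Check: 41 mod 4 = 1 ✓, 41 mod 13 = 2 ✓

x ≡ 41 (mod 52)


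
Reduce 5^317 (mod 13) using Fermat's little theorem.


Fermat's little theorem: if p is prime and gcd(a,p)=1, then a^(p-1) ≡ 1 (mod p)
p = 13 is prime, gcd(5,13) = 1
Reduce exponent: 317 mod 12 = 5
So 5^317 ≡ 5^5 (mod 13)
5^5 mod 13 = 5

5^317 ≡ 5 (mod 13)


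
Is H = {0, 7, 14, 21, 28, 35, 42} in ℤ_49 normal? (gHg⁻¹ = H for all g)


H = {0, 7, 14, 21, 28, 35, 42} in ℤ_49
ℤ_49 is abelian; every subgroup of an abelian group is normal

Yes, normal subgroup


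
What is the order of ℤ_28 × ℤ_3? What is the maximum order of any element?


|ℤ_28 × ℤ_3| = 28 × 3 = 84
Max element order = lcm(28,3) = 84
Cyclic? Yes (gcd=1)

|ℤ_28×ℤ_3| = 84, max element order = 84


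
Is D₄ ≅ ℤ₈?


Comparing D₄ and ℤ₈:
D₄ is non-abelian, ℤ₈ is abelian

No, D₄ ≇ ℤ₈


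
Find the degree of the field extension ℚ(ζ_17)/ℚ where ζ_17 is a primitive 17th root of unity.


[ℚ(ζ_n):ℚ] = deg Φ_n(x) = φ(n). Here φ(17) = 16

[ℚ(ζ_17)/ℚ where ζ_17 is a primitive 17th root of unity] = 16


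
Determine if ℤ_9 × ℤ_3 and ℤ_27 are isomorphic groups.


Comparing ℤ_9 × ℤ_3 and ℤ_27:
gcd(9,3) = 3 ≠ 1. Max element order in ℤ_9×ℤ_3 is lcm(9,3) = 9 < 27, so it has no element of order 27

No, ℤ_9 × ℤ_3 ≇ ℤ_27


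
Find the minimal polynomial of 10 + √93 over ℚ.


Let α = 10 + √93. Then α - 10 = √93, so (α - 10)² = 93, giving α² - 20α + 7 = 0. Degree 2 and α ∉ ℚ, so this is the minimal polynomial.

Minimal polynomial: x² - 20x + 7


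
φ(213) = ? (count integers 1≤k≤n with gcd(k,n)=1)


Factor n: 213 = 3 × 71
φ(n) = n · ∏(1 - 1/p) over distinct primes p | n
φ(213) = 213 · (1 - 1/3) · (1 - 1/71) = 140

φ(213) = 140


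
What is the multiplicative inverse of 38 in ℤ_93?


Use the extended Euclidean algorithm to write 1 = 38·s + 93·t; then s mod 93 is the inverse.
Euclidean algorithm:
  38 = 0·93 + 38
  93 = 2·38 + 17
  38 = 2·17 + 4
  17 = 4·4 + 1
  4 = 4·1 + 0
gcd(38,93) = 1
Back-substitution gives: 38·(-22) + 93·(9) = 1
So 38⁻¹ ≡ -22 ≡ 71 (mod 93)
Check: 38 × 71 = 2698 ≡ 1 (mod 93) ✓

38⁻¹ ≡ 71 (mod 93)


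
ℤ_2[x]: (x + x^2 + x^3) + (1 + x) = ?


Add coefficients mod 2:
x^0: 0 + 1 = 1 (mod 2)
x^1: 1 + 1 = 0 (mod 2)
x^2: 1 + 0 = 1 (mod 2)
x^3: 1 + 0 = 1 (mod 2)
Result: 1 + x^2 + x^3

f + g = 1 + x^2 + x^3


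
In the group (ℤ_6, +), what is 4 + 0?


Operation: addition mod 6
4 + 0 = (a + b) mod 6 with a = 4, b = 0

4 + 0 = 4


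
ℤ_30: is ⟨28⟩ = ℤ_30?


g generates ℤ_n iff gcd(g, n) = 1
gcd(28, 30) = 2
Since gcd = 2 ≠ 1, ⟨28⟩ has order 15 < 30, so 28 is not a generator.

No, 28 does not generate ℤ_30


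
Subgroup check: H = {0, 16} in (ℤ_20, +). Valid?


Subgroup test for H = {0, 16} in (ℤ_20, +):
(1) 0 ∈ H? Yes
(2) Closure: for all a,b ∈ H, (a+b) mod 20 ∈ H? No  [counterexample: 16 + 16 = 12 ∉ H]
(3) Inverses: for all a ∈ H, -a mod 20 ∈ H? No

No, H is not a subgroup of ℤ_20


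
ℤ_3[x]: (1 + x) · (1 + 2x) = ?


Expand and collect like terms; reduce coefficients mod 3:
x^0: 1·1 = 1 ≡ 1 (mod 3)
x^1: 1·2 + 1·1 = 3 ≡ 0 (mod 3)
x^2: 1·2 = 2 ≡ 2 (mod 3)
Result: 1 + 2x^2

f · g = 1 + 2x^2


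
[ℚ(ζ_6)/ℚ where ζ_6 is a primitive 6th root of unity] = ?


[ℚ(ζ_n):ℚ] = deg Φ_n(x) = φ(n). Here φ(6) = 2

[ℚ(ζ_6)/ℚ where ζ_6 is a primitive 6th root of unity] = 2


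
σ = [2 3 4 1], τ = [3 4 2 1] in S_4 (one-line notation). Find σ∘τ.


σ∘τ: apply τ first, then σ
1 →τ 3 →σ 4
2 →τ 4 →σ 1
3 →τ 2 →σ 3
4 →τ 1 →σ 2

σ∘τ = [4 1 3 2]


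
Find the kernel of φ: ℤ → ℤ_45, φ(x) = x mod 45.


Kernel = preimage of identity
ker(φ) = {x ∈ ℤ : x ≡ 0 (mod 45)} = 45ℤ = {0, ±45, ±90, ...}

ker(φ) = 45ℤ


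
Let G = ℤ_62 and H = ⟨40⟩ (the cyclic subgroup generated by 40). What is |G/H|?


|⟨40⟩| = n / gcd(40, 62) = 62 / 2 = 31
H is normal (ℤ_62 is abelian).
|G/H| = |G| / |H| = 62 / 31 = 2

|G/H| = 2


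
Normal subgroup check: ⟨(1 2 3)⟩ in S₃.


H = ⟨(1 2 3)⟩ in S₃
⟨(1 2 3)⟩ has order 3 and index 2 in S₃; index-2 subgroups are normal

Yes, normal subgroup


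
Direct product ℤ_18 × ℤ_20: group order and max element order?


|ℤ_18 × ℤ_20| = 18 × 20 = 360
Max element order = lcm(18,20) = 180
Cyclic? No (gcd=2)

|ℤ_18×ℤ_20| = 360, max element order = 180


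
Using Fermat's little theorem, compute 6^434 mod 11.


Fermat's little theorem: if p is prime and gcd(a,p)=1, then a^(p-1) ≡ 1 (mod p)
p = 11 is prime, gcd(6,11) = 1
Reduce exponent: 434 mod 10 = 4
So 6^434 ≡ 6^4 (mod 11)
6^4 mod 11 = 9

6^434 ≡ 9 (mod 11)


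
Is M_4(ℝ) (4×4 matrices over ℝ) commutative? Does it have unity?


Matrix multiplication is non-commutative for n ≥ 2; the identity matrix I is the unity; singular matrices give zero divisors, so not an integral domain
Commutative: No
Integral domain: No
Has unity: Yes

M_4(ℝ) (4×4 matrices over ℝ): Commutative=No, Unity=Yes


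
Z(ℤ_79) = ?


Z(G) = {g ∈ G | gx = xg for all x ∈ G}
ℤ_79 is abelian, so Z(G) = G

Z(ℤ_79) = ℤ_79


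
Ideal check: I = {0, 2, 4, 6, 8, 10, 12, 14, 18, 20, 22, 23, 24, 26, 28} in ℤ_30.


Check ideal conditions for I = {0, 2, 4, 6, 8, 10, 12, 14, 18, 20, 22, 23, 24, 26, 28} in ℤ_30:
(1) I is an additive subgroup? No
(2) For r ∈ ℤ_30 and a ∈ I: r·a ∈ I? No  [counterexample: r=2, a=8, r·a mod 30 = 16 ∉ I]

No, I is not an ideal of ℤ_30


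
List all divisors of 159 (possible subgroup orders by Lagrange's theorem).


Lagrange's theorem: |H| divides |G|
|G| = 159
Divisors of 159: 1, 3, 53, 159

Possible subgroup orders: {1, 3, 53, 159}


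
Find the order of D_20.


|D_n| = 2n (n rotations and n reflections)
|D_20| = 2×20 = 40

|D_20| = 40


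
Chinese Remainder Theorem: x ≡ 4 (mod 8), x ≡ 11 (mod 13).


m₁ = 8, m₂ = 13, gcd = 1, so CRT applies. M = m₁·m₂ = 104
Let M₁ = M/m₁ = 13, M₂ = M/m₂ = 8
Find y₁ ≡ M₁⁻¹ (mod m₁): 13⁻¹ ≡ 5 (mod 8)
Find y₂ ≡ M₂⁻¹ (mod m₂): 8⁻¹ ≡ 5 (mod 13)
x = a₁·M₁·y₁ + a₂·M₂·y₂ = 4·13·5 + 11·8·5 = 700
Reduce mod 104: x ≡ 76
Check: 76 mod 8 = 4 ✓, 76 mod 13 = 11 ✓

x ≡ 76 (mod 104)


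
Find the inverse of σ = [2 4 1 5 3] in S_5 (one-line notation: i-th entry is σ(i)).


To find σ⁻¹, swap domain and range:
σ(1) = 2 → σ⁻¹(2) = 1
σ(2) = 4 → σ⁻¹(4) = 2
σ(3) = 1 → σ⁻¹(1) = 3
σ(4) = 5 → σ⁻¹(5) = 4
σ(5) = 3 → σ⁻¹(3) = 5

σ⁻¹ = [3 1 5 2 4]


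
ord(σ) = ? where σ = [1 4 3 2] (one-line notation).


Cycle decomposition: (2 4)
Cycle lengths: 2
Order = lcm(2) = 2

ord(σ) = 2


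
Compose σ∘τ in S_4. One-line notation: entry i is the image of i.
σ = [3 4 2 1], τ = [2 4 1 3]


σ∘τ: apply τ first, then σ
1 →τ 2 →σ 4
2 →τ 4 →σ 1
3 →τ 1 →σ 3
4 →τ 3 →σ 2

σ∘τ = [4 1 3 2]


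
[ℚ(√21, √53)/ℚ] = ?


[ℚ(√21,√53):ℚ] = [ℚ(√21,√53):ℚ(√21)]·[ℚ(√21):ℚ] = 2·2 = 4

[ℚ(√21, √53)/ℚ] = 4


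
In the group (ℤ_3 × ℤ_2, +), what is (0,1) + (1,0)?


Operation: componentwise addition mod (3, 2)
(0,1) + (1,0) = ((a₁+b₁) mod 3, (a₂+b₂) mod 2) with a = (0,1), b = (1,0)

(0,1) + (1,0) = (1,1)


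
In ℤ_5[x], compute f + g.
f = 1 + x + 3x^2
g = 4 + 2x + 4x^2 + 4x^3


Add coefficients mod 5:
x^0: 1 + 4 = 0 (mod 5)
x^1: 1 + 2 = 3 (mod 5)
x^2: 3 + 4 = 2 (mod 5)
x^3: 0 + 4 = 4 (mod 5)
Result: 3x + 2x^2 + 4x^3

f + g = 3x + 2x^2 + 4x^3


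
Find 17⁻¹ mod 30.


Use the extended Euclidean algorithm to write 1 = 17·s + 30·t; then s mod 30 is the inverse.
Euclidean algorithm:
  17 = 0·30 + 17
  30 = 1·17 + 13
  17 = 1·13 + 4
  13 = 3·4 + 1
  4 = 4·1 + 0
gcd(17,30) = 1
Back-substitution gives: 17·(-7) + 30·(4) = 1
So 17⁻¹ ≡ -7 ≡ 23 (mod 30)
Check: 17 × 23 = 391 ≡ 1 (mod 30) ✓

17⁻¹ ≡ 23 (mod 30)


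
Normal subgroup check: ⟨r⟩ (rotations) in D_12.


H = ⟨r⟩ (rotations) in D_12
The rotation subgroup ⟨r⟩ has index 2 in D_12, so it is normal

Yes, normal subgroup


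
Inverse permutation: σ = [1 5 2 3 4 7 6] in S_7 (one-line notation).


To find σ⁻¹, swap domain and range:
σ(1) = 1 → σ⁻¹(1) = 1
σ(2) = 5 → σ⁻¹(5) = 2
σ(3) = 2 → σ⁻¹(2) = 3
σ(4) = 3 → σ⁻¹(3) = 4
σ(5) = 4 → σ⁻¹(4) = 5
σ(6) = 7 → σ⁻¹(7) = 6
σ(7) = 6 → σ⁻¹(6) = 7

σ⁻¹ = [1 3 4 5 2 7 6]


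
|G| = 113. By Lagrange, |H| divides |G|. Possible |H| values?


Lagrange's theorem: |H| divides |G|
|G| = 113
Divisors of 113: 1, 113

Possible subgroup orders: {1, 113}


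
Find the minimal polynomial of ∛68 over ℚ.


∛68 satisfies x³ - 68 = 0, irreducible over ℚ (no rational root; 68 is not a perfect cube)

Minimal polynomial: x³ - 68


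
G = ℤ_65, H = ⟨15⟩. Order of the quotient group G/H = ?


|⟨15⟩| = n / gcd(15, 65) = 65 / 5 = 13
H is normal (ℤ_65 is abelian).
|G/H| = |G| / |H| = 65 / 13 = 5

|G/H| = 5


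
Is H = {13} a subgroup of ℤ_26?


Subgroup test for H = {13} in (ℤ_26, +):
(1) 0 ∈ H? No
(2) Closure: for all a,b ∈ H, (a+b) mod 26 ∈ H? No  [counterexample: 13 + 13 = 0 ∉ H]
(3) Inverses: for all a ∈ H, -a mod 26 ∈ H? Yes

No, H is not a subgroup of ℤ_26


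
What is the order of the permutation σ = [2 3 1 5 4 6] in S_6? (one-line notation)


Cycle decomposition: (1 2 3) (4 5)
Cycle lengths: 3, 2
Order = lcm(3, 2) = 6

ord(σ) = 6


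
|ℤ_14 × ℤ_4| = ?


|A × B| = |A| · |B|
|ℤ_14 × ℤ_4| = 14 × 4 = 56

|ℤ_14 × ℤ_4| = 56


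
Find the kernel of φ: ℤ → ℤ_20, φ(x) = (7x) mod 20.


Kernel = preimage of identity
ker(φ) = {x ∈ ℤ : 7x ≡ 0 (mod 20)}. gcd(7,20) = 1, so 7x ≡ 0 (mod 20) ⟺ x ≡ 0 (mod 20/1 = 20). Hence ker(φ) = 20ℤ

ker(φ) = 20ℤ


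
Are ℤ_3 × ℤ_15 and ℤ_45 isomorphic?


Comparing ℤ_3 × ℤ_15 and ℤ_45:
gcd(3,15) = 3 ≠ 1. Max element order in ℤ_3×ℤ_15 is lcm(3,15) = 15 < 45, so it has no element of order 45

No, ℤ_3 × ℤ_15 ≇ ℤ_45


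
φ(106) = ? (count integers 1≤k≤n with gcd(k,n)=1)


Factor n: 106 = 2 × 53
φ(n) = n · ∏(1 - 1/p) over distinct primes p | n
φ(106) = 106 · (1 - 1/2) · (1 - 1/53) = 52

φ(106) = 52


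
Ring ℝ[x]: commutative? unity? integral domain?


Polynomial ring over ℝ (an integral domain) is a commutative integral domain with unity 1
Commutative: Yes
Integral domain: Yes
Has unity: Yes

ℝ[x]: Commutative=Yes, Unity=Yes


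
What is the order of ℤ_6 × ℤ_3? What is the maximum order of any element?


|ℤ_6 × ℤ_3| = 6 × 3 = 18
Max element order = lcm(6,3) = 6
Cyclic? No (gcd=3)

|ℤ_6×ℤ_3| = 18, max element order = 6


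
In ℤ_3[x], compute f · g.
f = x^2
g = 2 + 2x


Expand and collect like terms; reduce coefficients mod 3:
x^0: 0·2 = 0 ≡ 0 (mod 3)
x^1: 0·2 + 0·2 = 0 ≡ 0 (mod 3)
x^2: 0·2 + 1·2 = 2 ≡ 2 (mod 3)
x^3: 1·2 = 2 ≡ 2 (mod 3)
Result: 2x^2 + 2x^3

f · g = 2x^2 + 2x^3


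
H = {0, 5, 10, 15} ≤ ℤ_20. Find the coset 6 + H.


6 + H = {6 + h (mod 20) : h ∈ H}
6+0=6, 6+5=11, 6+10=16, 6+15=1
6 + H = {1, 6, 11, 16} = 1 + H

6 + H = {1, 6, 11, 16}


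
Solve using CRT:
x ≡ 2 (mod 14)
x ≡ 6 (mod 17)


m₁ = 14, m₂ = 17, gcd = 1, so CRT applies. M = m₁·m₂ = 238
Let M₁ = M/m₁ = 17, M₂ = M/m₂ = 14
Find y₁ ≡ M₁⁻¹ (mod m₁): 17⁻¹ ≡ 5 (mod 14)
Find y₂ ≡ M₂⁻¹ (mod m₂): 14⁻¹ ≡ 11 (mod 17)
x = a₁·M₁·y₁ + a₂·M₂·y₂ = 2·17·5 + 6·14·11 = 1094
Reduce mod 238: x ≡ 142
Check: 142 mod 14 = 2 ✓, 142 mod 17 = 6 ✓

x ≡ 142 (mod 238)


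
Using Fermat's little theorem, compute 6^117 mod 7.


Fermat's little theorem: if p is prime and gcd(a,p)=1, then a^(p-1) ≡ 1 (mod p)
p = 7 is prime, gcd(6,7) = 1
Reduce exponent: 117 mod 6 = 3
So 6^117 ≡ 6^3 (mod 7)
6^3 mod 7 = 6

6^117 ≡ 6 (mod 7)


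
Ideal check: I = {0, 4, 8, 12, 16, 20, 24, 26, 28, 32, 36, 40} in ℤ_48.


Check ideal conditions for I = {0, 4, 8, 12, 16, 20, 24, 26, 28, 32, 36, 40} in ℤ_48:
(1) I is an additive subgroup? No
(2) For r ∈ ℤ_48 and a ∈ I: r·a ∈ I? No  [counterexample: r=3, a=26, r·a mod 48 = 30 ∉ I]

No, I is not an ideal of ℤ_48


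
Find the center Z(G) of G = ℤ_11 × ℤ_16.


Z(G) = {g ∈ G | gx = xg for all x ∈ G}
Direct product of abelian groups is abelian, so Z(G) = G

Z(ℤ_11 × ℤ_16) = ℤ_11 × ℤ_16


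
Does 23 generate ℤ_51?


g generates ℤ_n iff gcd(g, n) = 1
gcd(23, 51) = 1
Since gcd = 1, 23 is a generator.

Yes, 23 generates ℤ_51


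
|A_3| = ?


|A_n| = n!/2 (even permutations)
|A_3| = 3!/2 = 6/2 = 3

|A_3| = 3


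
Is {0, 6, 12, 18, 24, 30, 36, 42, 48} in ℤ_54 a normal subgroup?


H = {0, 6, 12, 18, 24, 30, 36, 42, 48} in ℤ_54
ℤ_54 is abelian; every subgroup of an abelian group is normal

Yes, normal subgroup


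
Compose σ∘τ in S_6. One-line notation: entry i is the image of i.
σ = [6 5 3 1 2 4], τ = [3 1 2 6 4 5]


σ∘τ: apply τ first, then σ
1 →τ 3 →σ 3
2 →τ 1 →σ 6
3 →τ 2 →σ 5
4 →τ 6 →σ 4
5 →τ 4 →σ 1
6 →τ 5 →σ 2

σ∘τ = [3 6 5 4 1 2]


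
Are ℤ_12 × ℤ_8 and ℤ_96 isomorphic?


Comparing ℤ_12 × ℤ_8 and ℤ_96:
gcd(12,8) = 4 ≠ 1. Max element order in ℤ_12×ℤ_8 is lcm(12,8) = 24 < 96, so it has no element of order 96

No, ℤ_12 × ℤ_8 ≇ ℤ_96


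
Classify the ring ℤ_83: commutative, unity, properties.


ℤ_83 is a commutative ring with unity 1; 83 is prime, so ℤ_83 is a field (hence an integral domain)
Commutative: Yes
Integral domain: Yes
Has unity: Yes

ℤ_83: Commutative=Yes, Unity=Yes


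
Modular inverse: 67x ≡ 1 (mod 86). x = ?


Use the extended Euclidean algorithm to write 1 = 67·s + 86·t; then s mod 86 is the inverse.
Euclidean algorithm:
  67 = 0·86 + 67
  86 = 1·67 + 19
  67 = 3·19 + 10
  19 = 1·10 + 9
  10 = 1·9 + 1
  9 = 9·1 + 0
gcd(67,86) = 1
Back-substitution gives: 67·(9) + 86·(-7) = 1
So 67⁻¹ ≡ 9 ≡ 9 (mod 86)
Check: 67 × 9 = 603 ≡ 1 (mod 86) ✓

67⁻¹ ≡ 9 (mod 86)


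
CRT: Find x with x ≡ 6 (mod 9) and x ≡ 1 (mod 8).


m₁ = 9, m₂ = 8, gcd = 1, so CRT applies. M = m₁·m₂ = 72
Let M₁ = M/m₁ = 8, M₂ = M/m₂ = 9
Find y₁ ≡ M₁⁻¹ (mod m₁): 8⁻¹ ≡ 8 (mod 9)
Find y₂ ≡ M₂⁻¹ (mod m₂): 9⁻¹ ≡ 1 (mod 8)
x = a₁·M₁·y₁ + a₂·M₂·y₂ = 6·8·8 + 1·9·1 = 393
Reduce mod 72: x ≡ 33
Check: 33 mod 9 = 6 ✓, 33 mod 8 = 1 ✓

x ≡ 33 (mod 72)


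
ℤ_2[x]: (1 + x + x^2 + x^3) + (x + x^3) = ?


Add coefficients mod 2:
x^0: 1 + 0 = 1 (mod 2)
x^1: 1 + 1 = 0 (mod 2)
x^2: 1 + 0 = 1 (mod 2)
x^3: 1 + 1 = 0 (mod 2)
Result: 1 + x^2

f + g = 1 + x^2


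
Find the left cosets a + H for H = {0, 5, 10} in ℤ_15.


H = {0, 5, 10}, |H| = 3
Number of cosets = |G|/|H| = 15/3 = 5
0 + H = {0, 5, 10}
1 + H = {1, 6, 11}
2 + H = {2, 7, 12}
3 + H = {3, 8, 13}
4 + H = {4, 9, 14}

Cosets: 0+H={0,5,10}; 1+H={1,6,11}; 2+H={2,7,12}; 3+H={3,8,13}; 4+H={4,9,14}


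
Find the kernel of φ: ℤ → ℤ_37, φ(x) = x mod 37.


Kernel = preimage of identity
ker(φ) = {x ∈ ℤ : x ≡ 0 (mod 37)} = 37ℤ = {0, ±37, ±74, ...}

ker(φ) = 37ℤ


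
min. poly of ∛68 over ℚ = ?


∛68 satisfies x³ - 68 = 0, irreducible over ℚ (no rational root; 68 is not a perfect cube)

Minimal polynomial: x³ - 68


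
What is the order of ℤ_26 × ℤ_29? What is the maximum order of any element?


|ℤ_26 × ℤ_29| = 26 × 29 = 754
Max element order = lcm(26,29) = 754
Cyclic? Yes (gcd=1)

|ℤ_26×ℤ_29| = 754, max element order = 754


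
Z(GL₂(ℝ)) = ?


Z(G) = {g ∈ G | gx = xg for all x ∈ G}
Only scalar multiples of the identity commute with all invertible matrices

Z(GL₂(ℝ)) = {aI : a ∈ ℝ, a ≠ 0}


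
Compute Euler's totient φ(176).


Factor n: 176 = 2^4 × 11
φ(n) = n · ∏(1 - 1/p) over distinct primes p | n
φ(176) = 176 · (1 - 1/2) · (1 - 1/11) = 80

φ(176) = 80


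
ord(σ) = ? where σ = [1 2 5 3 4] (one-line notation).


Cycle decomposition: (3 5 4)
Cycle lengths: 3
Order = lcm(3) = 3

ord(σ) = 3


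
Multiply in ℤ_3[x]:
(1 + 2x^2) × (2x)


Expand and collect like terms; reduce coefficients mod 3:
x^0: 1·0 = 0 ≡ 0 (mod 3)
x^1: 1·2 + 0·0 = 2 ≡ 2 (mod 3)
x^2: 0·2 + 2·0 = 0 ≡ 0 (mod 3)
x^3: 2·2 = 4 ≡ 1 (mod 3)
Result: 2x + x^3

f · g = 2x + x^3


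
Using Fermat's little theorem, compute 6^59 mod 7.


Fermat's little theorem: if p is prime and gcd(a,p)=1, then a^(p-1) ≡ 1 (mod p)
p = 7 is prime, gcd(6,7) = 1
Reduce exponent: 59 mod 6 = 5
So 6^59 ≡ 6^5 (mod 7)
6^5 mod 7 = 6

6^59 ≡ 6 (mod 7)


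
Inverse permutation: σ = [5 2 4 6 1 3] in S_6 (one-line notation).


To find σ⁻¹, swap domain and range:
σ(1) = 5 → σ⁻¹(5) = 1
σ(2) = 2 → σ⁻¹(2) = 2
σ(3) = 4 → σ⁻¹(4) = 3
σ(4) = 6 → σ⁻¹(6) = 4
σ(5) = 1 → σ⁻¹(1) = 5
σ(6) = 3 → σ⁻¹(3) = 6

σ⁻¹ = [5 2 6 3 1 4]


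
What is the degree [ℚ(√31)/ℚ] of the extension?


√31 has minimal polynomial x² - 31 (irreducible over ℚ since 31 is squarefree)

[ℚ(√31)/ℚ] = 2


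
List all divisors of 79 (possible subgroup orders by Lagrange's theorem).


Lagrange's theorem: |H| divides |G|
|G| = 79
Divisors of 79: 1, 79

Possible subgroup orders: {1, 79}


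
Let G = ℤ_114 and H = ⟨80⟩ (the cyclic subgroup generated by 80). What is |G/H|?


|⟨80⟩| = n / gcd(80, 114) = 114 / 2 = 57
H is normal (ℤ_114 is abelian).
|G/H| = |G| / |H| = 114 / 57 = 2

|G/H| = 2


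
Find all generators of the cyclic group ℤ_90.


g generates ℤ_n iff gcd(g,n) = 1
Prime factors of 90: 2, 3, 5
Generators are g ∈ {1,...,89} not divisible by any of these primes.
Generators: {1, 7, 11, 13, 17, 19, 23, 29, 31, 37, 41, 43, 47, 49, 53, 59, 61, 67, 71, 73, 77, 79, 83, 89}
Number of generators = φ(90) = 24

Generators of ℤ_90 = {1, 7, 11, 13, 17, 19, 23, 29, 31, 37, 41, 43, 47, 49, 53, 59, 61, 67, 71, 73, 77, 79, 83, 89}


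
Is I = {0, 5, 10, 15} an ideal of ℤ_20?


Check ideal conditions for I = {0, 5, 10, 15} in ℤ_20:
(1) I is an additive subgroup? Yes
(2) For r ∈ ℤ_20 and a ∈ I: r·a ∈ I? Yes

Yes, I is an ideal of ℤ_20


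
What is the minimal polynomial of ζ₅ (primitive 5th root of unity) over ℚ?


ζ₅ is a root of Φ₅(x) = x⁴ + x³ + x² + x + 1, irreducible over ℚ

Minimal polynomial: x⁴ + x³ + x² + x + 1


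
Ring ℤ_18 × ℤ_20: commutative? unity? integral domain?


Direct product ring; commutative with unity (1,1); but (1,0)·(0,1) = (0,0) gives zero divisors, so not an integral domain
Commutative: Yes
Integral domain: No
Has unity: Yes

ℤ_18 × ℤ_20: Commutative=Yes, Unity=Yes


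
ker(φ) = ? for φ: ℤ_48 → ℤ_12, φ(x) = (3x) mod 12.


Kernel = preimage of identity
ker(φ) = {x ∈ ℤ_48 : 3x ≡ 0 (mod 12)}. Since 12 | 48, φ is well-defined. The kernel is the cyclic subgroup ⟨4⟩ of ℤ_48 (order 12), i.e. {0, 4, 8, 12, 16, 20, 24, 28, 32, 36, 40, 44}

ker(φ) = {0, 4, 8, 12, 16, 20, 24, 28, 32, 36, 40, 44}


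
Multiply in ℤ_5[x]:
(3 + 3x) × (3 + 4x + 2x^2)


Expand and collect like terms; reduce coefficients mod 5:
x^0: 3·3 = 9 ≡ 4 (mod 5)
x^1: 3·4 + 3·3 = 21 ≡ 1 (mod 5)
x^2: 3·2 + 3·4 = 18 ≡ 3 (mod 5)
x^3: 3·2 = 6 ≡ 1 (mod 5)
Result: 4 + x + 3x^2 + x^3

f · g = 4 + x + 3x^2 + x^3


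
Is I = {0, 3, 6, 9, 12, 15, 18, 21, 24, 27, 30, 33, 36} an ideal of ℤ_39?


Check ideal conditions for I = {0, 3, 6, 9, 12, 15, 18, 21, 24, 27, 30, 33, 36} in ℤ_39:
(1) I is an additive subgroup? Yes
(2) For r ∈ ℤ_39 and a ∈ I: r·a ∈ I? Yes

Yes, I is an ideal of ℤ_39


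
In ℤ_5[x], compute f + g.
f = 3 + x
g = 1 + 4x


Add coefficients mod 5:
x^0: 3 + 1 = 4 (mod 5)
x^1: 1 + 4 = 0 (mod 5)
Result: 4

f + g = 4


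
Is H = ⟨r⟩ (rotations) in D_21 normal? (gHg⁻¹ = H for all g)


H = ⟨r⟩ (rotations) in D_21
The rotation subgroup ⟨r⟩ has index 2 in D_21, so it is normal

Yes, normal subgroup


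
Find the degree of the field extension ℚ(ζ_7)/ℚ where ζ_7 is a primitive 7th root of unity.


[ℚ(ζ_n):ℚ] = deg Φ_n(x) = φ(n). Here φ(7) = 6

[ℚ(ζ_7)/ℚ where ζ_7 is a primitive 7th root of unity] = 6


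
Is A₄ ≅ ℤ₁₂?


Comparing A₄ and ℤ₁₂:
A₄ is non-abelian, ℤ₁₂ is abelian

No, A₄ ≇ ℤ₁₂


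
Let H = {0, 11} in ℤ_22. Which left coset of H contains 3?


3 + H = {3 + h (mod 22) : h ∈ H}
3+0=3, 3+11=14

3 + H = {3, 14}


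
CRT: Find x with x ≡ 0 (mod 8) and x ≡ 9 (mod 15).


m₁ = 8, m₂ = 15, gcd = 1, so CRT applies. M = m₁·m₂ = 120
Let M₁ = M/m₁ = 15, M₂ = M/m₂ = 8
Find y₁ ≡ M₁⁻¹ (mod m₁): 15⁻¹ ≡ 7 (mod 8)
Find y₂ ≡ M₂⁻¹ (mod m₂): 8⁻¹ ≡ 2 (mod 15)
x = a₁·M₁·y₁ + a₂·M₂·y₂ = 0·15·7 + 9·8·2 = 144
Reduce mod 120: x ≡ 24
Check: 24 mod 8 = 0 ✓, 24 mod 15 = 9 ✓

x ≡ 24 (mod 120)


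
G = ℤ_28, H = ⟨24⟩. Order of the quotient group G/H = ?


|⟨24⟩| = n / gcd(24, 28) = 28 / 4 = 7
H is normal (ℤ_28 is abelian).
|G/H| = |G| / |H| = 28 / 7 = 4

|G/H| = 4


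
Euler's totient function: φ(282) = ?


Factor n: 282 = 2 × 3 × 47
φ(n) = n · ∏(1 - 1/p) over distinct primes p | n
φ(282) = 282 · (1 - 1/2) · (1 - 1/3) · (1 - 1/47) = 92

φ(282) = 92


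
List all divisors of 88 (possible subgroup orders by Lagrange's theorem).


Lagrange's theorem: |H| divides |G|
|G| = 88
Divisors of 88: 1, 2, 4, 8, 11, 22, 44, 88

Possible subgroup orders: {1, 2, 4, 8, 11, 22, 44, 88}


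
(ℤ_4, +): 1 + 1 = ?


Operation: addition mod 4
1 + 1 = (a + b) mod 4 with a = 1, b = 1

1 + 1 = 2


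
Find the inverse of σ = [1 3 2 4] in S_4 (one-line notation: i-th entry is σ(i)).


To find σ⁻¹, swap domain and range:
σ(1) = 1 → σ⁻¹(1) = 1
σ(2) = 3 → σ⁻¹(3) = 2
σ(3) = 2 → σ⁻¹(2) = 3
σ(4) = 4 → σ⁻¹(4) = 4

σ⁻¹ = [1 3 2 4]


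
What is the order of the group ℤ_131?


ℤ_n has n elements.

|ℤ_131| = 131


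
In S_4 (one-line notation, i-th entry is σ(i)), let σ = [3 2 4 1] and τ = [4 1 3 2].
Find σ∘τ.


σ∘τ: apply τ first, then σ
1 →τ 4 →σ 1
2 →τ 1 →σ 3
3 →τ 3 →σ 4
4 →τ 2 →σ 2

σ∘τ = [1 3 4 2]


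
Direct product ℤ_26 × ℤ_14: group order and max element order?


|ℤ_26 × ℤ_14| = 26 × 14 = 364
Max element order = lcm(26,14) = 182
Cyclic? No (gcd=2)

|ℤ_26×ℤ_14| = 364, max element order = 182


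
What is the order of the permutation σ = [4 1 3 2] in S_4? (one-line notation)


Cycle decomposition: (1 4 2)
Cycle lengths: 3
Order = lcm(3) = 3

ord(σ) = 3


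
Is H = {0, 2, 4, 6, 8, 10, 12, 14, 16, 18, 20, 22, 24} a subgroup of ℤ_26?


Subgroup test for H = {0, 2, 4, 6, 8, 10, 12, 14, 16, 18, 20, 22, 24} in (ℤ_26, +):
(1) 0 ∈ H? Yes
(2) Closure: for all a,b ∈ H, (a+b) mod 26 ∈ H? Yes
(3) Inverses: for all a ∈ H, -a mod 26 ∈ H? Yes

Yes, H is a subgroup of ℤ_26


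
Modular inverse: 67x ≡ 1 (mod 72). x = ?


Use the extended Euclidean algorithm to write 1 = 67·s + 72·t; then s mod 72 is the inverse.
Euclidean algorithm:
  67 = 0·72 + 67
  72 = 1·67 + 5
  67 = 13·5 + 2
  5 = 2·2 + 1
  2 = 2·1 + 0
gcd(67,72) = 1
Back-substitution gives: 67·(-29) + 72·(27) = 1
So 67⁻¹ ≡ -29 ≡ 43 (mod 72)
Check: 67 × 43 = 2881 ≡ 1 (mod 72) ✓

67⁻¹ ≡ 43 (mod 72)


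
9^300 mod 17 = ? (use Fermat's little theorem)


Fermat's little theorem: if p is prime and gcd(a,p)=1, then a^(p-1) ≡ 1 (mod p)
p = 17 is prime, gcd(9,17) = 1
Reduce exponent: 300 mod 16 = 12
So 9^300 ≡ 9^12 (mod 17)
9^12 mod 17 = 16

9^300 ≡ 16 (mod 17)


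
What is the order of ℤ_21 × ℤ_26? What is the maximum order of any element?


|ℤ_21 × ℤ_26| = 21 × 26 = 546
Max element order = lcm(21,26) = 546
Cyclic? Yes (gcd=1)

|ℤ_21×ℤ_26| = 546, max element order = 546


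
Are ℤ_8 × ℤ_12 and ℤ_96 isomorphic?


Comparing ℤ_8 × ℤ_12 and ℤ_96:
gcd(8,12) = 4 ≠ 1. Max element order in ℤ_8×ℤ_12 is lcm(8,12) = 24 < 96, so it has no element of order 96

No, ℤ_8 × ℤ_12 ≇ ℤ_96


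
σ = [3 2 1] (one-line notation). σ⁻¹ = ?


To find σ⁻¹, swap domain and range:
σ(1) = 3 → σ⁻¹(3) = 1
σ(2) = 2 → σ⁻¹(2) = 2
σ(3) = 1 → σ⁻¹(1) = 3

σ⁻¹ = [3 2 1]


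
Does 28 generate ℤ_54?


g generates ℤ_n iff gcd(g, n) = 1
gcd(28, 54) = 2
Since gcd = 2 ≠ 1, ⟨28⟩ has order 27 < 54, so 28 is not a generator.

No, 28 does not generate ℤ_54


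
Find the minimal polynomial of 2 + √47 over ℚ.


Let α = 2 + √47. Then α - 2 = √47, so (α - 2)² = 47, giving α² - 4α - 43 = 0. Degree 2 and α ∉ ℚ, so this is the minimal polynomial.

Minimal polynomial: x² - 4x - 43


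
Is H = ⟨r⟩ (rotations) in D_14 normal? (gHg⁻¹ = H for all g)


H = ⟨r⟩ (rotations) in D_14
The rotation subgroup ⟨r⟩ has index 2 in D_14, so it is normal

Yes, normal subgroup


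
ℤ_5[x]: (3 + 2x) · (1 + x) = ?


Expand and collect like terms; reduce coefficients mod 5:
x^0: 3·1 = 3 ≡ 3 (mod 5)
x^1: 3·1 + 2·1 = 5 ≡ 0 (mod 5)
x^2: 2·1 = 2 ≡ 2 (mod 5)
Result: 3 + 2x^2

f · g = 3 + 2x^2


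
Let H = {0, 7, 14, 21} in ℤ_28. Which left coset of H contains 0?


0 + H = {0 + h (mod 28) : h ∈ H}
0+0=0, 0+7=7, 0+14=14, 0+21=21

0 + H = {0, 7, 14, 21}


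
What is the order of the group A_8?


|A_n| = n!/2 (even permutations)
|A_8| = 8!/2 = 40320/2 = 20160

|A_8| = 20160


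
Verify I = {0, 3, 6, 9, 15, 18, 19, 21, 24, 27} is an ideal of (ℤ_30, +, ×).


Check ideal conditions for I = {0, 3, 6, 9, 15, 18, 19, 21, 24, 27} in ℤ_30:
(1) I is an additive subgroup? No
(2) For r ∈ ℤ_30 and a ∈ I: r·a ∈ I? No  [counterexample: r=2, a=6, r·a mod 30 = 12 ∉ I]

No, I is not an ideal of ℤ_30


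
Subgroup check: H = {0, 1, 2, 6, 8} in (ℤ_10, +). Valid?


Subgroup test for H = {0, 1, 2, 6, 8} in (ℤ_10, +):
(1) 0 ∈ H? Yes
(2) Closure: for all a,b ∈ H, (a+b) mod 10 ∈ H? No  [counterexample: 1 + 2 = 3 ∉ H]
(3) Inverses: for all a ∈ H, -a mod 10 ∈ H? No

No, H is not a subgroup of ℤ_10


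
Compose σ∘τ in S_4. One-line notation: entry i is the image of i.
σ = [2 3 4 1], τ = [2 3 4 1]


σ∘τ: apply τ first, then σ
1 →τ 2 →σ 3
2 →τ 3 →σ 4
3 →τ 4 →σ 1
4 →τ 1 →σ 2

σ∘τ = [3 4 1 2]


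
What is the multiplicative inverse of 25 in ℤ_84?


Use the extended Euclidean algorithm to write 1 = 25·s + 84·t; then s mod 84 is the inverse.
Euclidean algorithm:
  25 = 0·84 + 25
  84 = 3·25 + 9
  25 = 2·9 + 7
  9 = 1·7 + 2
  7 = 3·2 + 1
  2 = 2·1 + 0
gcd(25,84) = 1
Back-substitution gives: 25·(37) + 84·(-11) = 1
So 25⁻¹ ≡ 37 ≡ 37 (mod 84)
Check: 25 × 37 = 925 ≡ 1 (mod 84) ✓

25⁻¹ ≡ 37 (mod 84)


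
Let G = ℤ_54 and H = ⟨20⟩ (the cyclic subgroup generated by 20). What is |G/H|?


|⟨20⟩| = n / gcd(20, 54) = 54 / 2 = 27
H is normal (ℤ_54 is abelian).
|G/H| = |G| / |H| = 54 / 27 = 2

|G/H| = 2


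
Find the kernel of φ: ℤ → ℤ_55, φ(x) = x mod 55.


Kernel = preimage of identity
ker(φ) = {x ∈ ℤ : x ≡ 0 (mod 55)} = 55ℤ = {0, ±55, ±110, ...}

ker(φ) = 55ℤ


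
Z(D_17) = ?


Z(G) = {g ∈ G | gx = xg for all x ∈ G}
For odd n, Z(D_n) = {e}: no nontrivial rotation commutes with all reflections

Z(D_17) = {e}


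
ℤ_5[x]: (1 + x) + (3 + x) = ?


Add coefficients mod 5:
x^0: 1 + 3 = 4 (mod 5)
x^1: 1 + 1 = 2 (mod 5)
Result: 4 + 2x

f + g = 4 + 2x


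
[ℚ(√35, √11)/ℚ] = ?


[ℚ(√35,√11):ℚ] = [ℚ(√35,√11):ℚ(√35)]·[ℚ(√35):ℚ] = 2·2 = 4

[ℚ(√35, √11)/ℚ] = 4


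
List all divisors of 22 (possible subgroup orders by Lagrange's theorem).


Lagrange's theorem: |H| divides |G|
|G| = 22
Divisors of 22: 1, 2, 11, 22

Possible subgroup orders: {1, 2, 11, 22}


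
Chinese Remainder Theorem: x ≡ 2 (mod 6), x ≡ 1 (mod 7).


m₁ = 6, m₂ = 7, gcd = 1, so CRT applies. M = m₁·m₂ = 42
Let M₁ = M/m₁ = 7, M₂ = M/m₂ = 6
Find y₁ ≡ M₁⁻¹ (mod m₁): 7⁻¹ ≡ 1 (mod 6)
Find y₂ ≡ M₂⁻¹ (mod m₂): 6⁻¹ ≡ 6 (mod 7)
x = a₁·M₁·y₁ + a₂·M₂·y₂ = 2·7·1 + 1·6·6 = 50
Reduce mod 42: x ≡ 8
Check: 8 mod 6 = 2 ✓, 8 mod 7 = 1 ✓

x ≡ 8 (mod 42)


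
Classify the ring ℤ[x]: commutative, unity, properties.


Polynomial ring over ℤ (an integral domain) is a commutative integral domain with unity 1
Commutative: Yes
Integral domain: Yes
Has unity: Yes

ℤ[x]: Commutative=Yes, Unity=Yes


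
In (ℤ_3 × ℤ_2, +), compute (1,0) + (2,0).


Operation: componentwise addition mod (3, 2)
(1,0) + (2,0) = ((a₁+b₁) mod 3, (a₂+b₂) mod 2) with a = (1,0), b = (2,0)

(1,0) + (2,0) = (0,0)


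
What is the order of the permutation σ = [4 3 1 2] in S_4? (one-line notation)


Cycle decomposition: (1 4 2 3)
Cycle lengths: 4
Order = lcm(4) = 4

ord(σ) = 4


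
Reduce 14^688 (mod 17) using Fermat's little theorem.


Fermat's little theorem: if p is prime and gcd(a,p)=1, then a^(p-1) ≡ 1 (mod p)
p = 17 is prime, gcd(14,17) = 1
Reduce exponent: 688 mod 16 = 0
So 14^688 ≡ 14^0 (mod 17)
14^0 = 1

14^688 ≡ 1 (mod 17)


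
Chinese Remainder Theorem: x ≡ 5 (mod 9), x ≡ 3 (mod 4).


m₁ = 9, m₂ = 4, gcd = 1, so CRT applies. M = m₁·m₂ = 36
Let M₁ = M/m₁ = 4, M₂ = M/m₂ = 9
Find y₁ ≡ M₁⁻¹ (mod m₁): 4⁻¹ ≡ 7 (mod 9)
Find y₂ ≡ M₂⁻¹ (mod m₂): 9⁻¹ ≡ 1 (mod 4)
x = a₁·M₁·y₁ + a₂·M₂·y₂ = 5·4·7 + 3·9·1 = 167
Reduce mod 36: x ≡ 23
Check: 23 mod 9 = 5 ✓, 23 mod 4 = 3 ✓

x ≡ 23 (mod 36)


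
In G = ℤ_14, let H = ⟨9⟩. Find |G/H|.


|⟨9⟩| = n / gcd(9, 14) = 14 / 1 = 14
H is normal (ℤ_14 is abelian).
|G/H| = |G| / |H| = 14 / 14 = 1

|G/H| = 1


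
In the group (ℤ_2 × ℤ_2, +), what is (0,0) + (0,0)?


Operation: componentwise addition mod (2, 2)
(0,0) + (0,0) = ((a₁+b₁) mod 2, (a₂+b₂) mod 2) with a = (0,0), b = (0,0)

(0,0) + (0,0) = (0,0)


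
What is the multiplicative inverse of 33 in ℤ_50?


Use the extended Euclidean algorithm to write 1 = 33·s + 50·t; then s mod 50 is the inverse.
Euclidean algorithm:
  33 = 0·50 + 33
  50 = 1·33 + 17
  33 = 1·17 + 16
  17 = 1·16 + 1
  16 = 16·1 + 0
gcd(33,50) = 1
Back-substitution gives: 33·(-3) + 50·(2) = 1
So 33⁻¹ ≡ -3 ≡ 47 (mod 50)
Check: 33 × 47 = 1551 ≡ 1 (mod 50) ✓

33⁻¹ ≡ 47 (mod 50)


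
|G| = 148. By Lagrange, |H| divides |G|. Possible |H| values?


Lagrange's theorem: |H| divides |G|
|G| = 148
Divisors of 148: 1, 2, 4, 37, 74, 148

Possible subgroup orders: {1, 2, 4, 37, 74, 148}


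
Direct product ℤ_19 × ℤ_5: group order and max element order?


|ℤ_19 × ℤ_5| = 19 × 5 = 95
Max element order = lcm(19,5) = 95
Cyclic? Yes (gcd=1)

|ℤ_19×ℤ_5| = 95, max element order = 95


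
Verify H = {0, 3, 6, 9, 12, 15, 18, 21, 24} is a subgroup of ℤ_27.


Subgroup test for H = {0, 3, 6, 9, 12, 15, 18, 21, 24} in (ℤ_27, +):
(1) 0 ∈ H? Yes
(2) Closure: for all a,b ∈ H, (a+b) mod 27 ∈ H? Yes
(3) Inverses: for all a ∈ H, -a mod 27 ∈ H? Yes

Yes, H is a subgroup of ℤ_27


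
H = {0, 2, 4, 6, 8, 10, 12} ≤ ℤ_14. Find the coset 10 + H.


10 + H = {10 + h (mod 14) : h ∈ H}
10+0=10, 10+2=12, 10+4=0, 10+6=2, 10+8=4, 10+10=6, 10+12=8
10 + H = {0, 2, 4, 6, 8, 10, 12} = 0 + H

10 + H = {0, 2, 4, 6, 8, 10, 12}


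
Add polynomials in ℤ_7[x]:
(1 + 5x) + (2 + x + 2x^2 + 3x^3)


Add coefficients mod 7:
x^0: 1 + 2 = 3 (mod 7)
x^1: 5 + 1 = 6 (mod 7)
x^2: 0 + 2 = 2 (mod 7)
x^3: 0 + 3 = 3 (mod 7)
Result: 3 + 6x + 2x^2 + 3x^3

f + g = 3 + 6x + 2x^2 + 3x^3


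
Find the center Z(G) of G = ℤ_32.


Z(G) = {g ∈ G | gx = xg for all x ∈ G}
ℤ_32 is abelian, so Z(G) = G

Z(ℤ_32) = ℤ_32


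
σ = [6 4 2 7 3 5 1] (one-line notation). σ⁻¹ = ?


To find σ⁻¹, swap domain and range:
σ(1) = 6 → σ⁻¹(6) = 1
σ(2) = 4 → σ⁻¹(4) = 2
σ(3) = 2 → σ⁻¹(2) = 3
σ(4) = 7 → σ⁻¹(7) = 4
σ(5) = 3 → σ⁻¹(3) = 5
σ(6) = 5 → σ⁻¹(5) = 6
σ(7) = 1 → σ⁻¹(1) = 7

σ⁻¹ = [7 3 5 2 6 1 4]


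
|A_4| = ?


|A_n| = n!/2 (even permutations)
|A_4| = 4!/2 = 24/2 = 12

|A_4| = 12


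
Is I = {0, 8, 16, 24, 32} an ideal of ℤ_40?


Check ideal conditions for I = {0, 8, 16, 24, 32} in ℤ_40:
(1) I is an additive subgroup? Yes
(2) For r ∈ ℤ_40 and a ∈ I: r·a ∈ I? Yes

Yes, I is an ideal of ℤ_40


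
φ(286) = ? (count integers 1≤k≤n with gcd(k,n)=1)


Factor n: 286 = 2 × 11 × 13
φ(n) = n · ∏(1 - 1/p) over distinct primes p | n
φ(286) = 286 · (1 - 1/2) · (1 - 1/11) · (1 - 1/13) = 120

φ(286) = 120


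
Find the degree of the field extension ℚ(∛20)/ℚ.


∛20 has minimal polynomial x³ - 20 (irreducible over ℚ since 20 is not a perfect cube)

[ℚ(∛20)/ℚ] = 3


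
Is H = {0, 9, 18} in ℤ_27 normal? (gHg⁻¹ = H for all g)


H = {0, 9, 18} in ℤ_27
ℤ_27 is abelian; every subgroup of an abelian group is normal

Yes, normal subgroup


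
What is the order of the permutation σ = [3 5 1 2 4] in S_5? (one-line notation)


Cycle decomposition: (1 3) (2 5 4)
Cycle lengths: 2, 3
Order = lcm(2, 3) = 6

ord(σ) = 6


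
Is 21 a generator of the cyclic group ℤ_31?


g generates ℤ_n iff gcd(g, n) = 1
gcd(21, 31) = 1
Since gcd = 1, 21 is a generator.

Yes, 21 generates ℤ_31


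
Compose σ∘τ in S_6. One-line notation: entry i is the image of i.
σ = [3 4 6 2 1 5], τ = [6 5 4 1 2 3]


σ∘τ: apply τ first, then σ
1 →τ 6 →σ 5
2 →τ 5 →σ 1
3 →τ 4 →σ 2
4 →τ 1 →σ 3
5 →τ 2 →σ 4
6 →τ 3 →σ 6

σ∘τ = [5 1 2 3 4 6]


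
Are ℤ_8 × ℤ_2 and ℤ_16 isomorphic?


Comparing ℤ_8 × ℤ_2 and ℤ_16:
gcd(8,2) = 2 ≠ 1. Max element order in ℤ_8×ℤ_2 is lcm(8,2) = 8 < 16, so it has no element of order 16

No, ℤ_8 × ℤ_2 ≇ ℤ_16


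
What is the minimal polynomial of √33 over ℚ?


√33 satisfies x² - 33 = 0, irreducible over ℚ since 33 is squarefree

Minimal polynomial: x² - 33


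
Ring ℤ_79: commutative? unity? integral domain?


ℤ_79 is a commutative ring with unity 1; 79 is prime, so ℤ_79 is a field (hence an integral domain)
Commutative: Yes
Integral domain: Yes
Has unity: Yes

ℤ_79: Commutative=Yes, Unity=Yes


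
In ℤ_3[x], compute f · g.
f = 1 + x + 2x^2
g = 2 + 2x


Expand and collect like terms; reduce coefficients mod 3:
x^0: 1·2 = 2 ≡ 2 (mod 3)
x^1: 1·2 + 1·2 = 4 ≡ 1 (mod 3)
x^2: 1·2 + 2·2 = 6 ≡ 0 (mod 3)
x^3: 2·2 = 4 ≡ 1 (mod 3)
Result: 2 + x + x^3

f · g = 2 + x + x^3


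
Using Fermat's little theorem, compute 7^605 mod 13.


Fermat's little theorem: if p is prime and gcd(a,p)=1, then a^(p-1) ≡ 1 (mod p)
p = 13 is prime, gcd(7,13) = 1
Reduce exponent: 605 mod 12 = 5
So 7^605 ≡ 7^5 (mod 13)
7^5 mod 13 = 11

7^605 ≡ 11 (mod 13)
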